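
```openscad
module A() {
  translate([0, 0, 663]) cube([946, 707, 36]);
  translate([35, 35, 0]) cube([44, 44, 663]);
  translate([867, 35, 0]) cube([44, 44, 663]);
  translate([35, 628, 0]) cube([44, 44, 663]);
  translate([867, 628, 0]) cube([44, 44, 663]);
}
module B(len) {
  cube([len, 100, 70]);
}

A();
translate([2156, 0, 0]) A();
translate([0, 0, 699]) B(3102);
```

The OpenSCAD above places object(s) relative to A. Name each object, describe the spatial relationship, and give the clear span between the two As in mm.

Second table starts at x = 2156; first ends at x = 946; clear span = 2156 − 946 = 1210 mm.

A is a table. B is a beam. A beam spans the tops of two tables. The clear span between the two tables is 1210 mm.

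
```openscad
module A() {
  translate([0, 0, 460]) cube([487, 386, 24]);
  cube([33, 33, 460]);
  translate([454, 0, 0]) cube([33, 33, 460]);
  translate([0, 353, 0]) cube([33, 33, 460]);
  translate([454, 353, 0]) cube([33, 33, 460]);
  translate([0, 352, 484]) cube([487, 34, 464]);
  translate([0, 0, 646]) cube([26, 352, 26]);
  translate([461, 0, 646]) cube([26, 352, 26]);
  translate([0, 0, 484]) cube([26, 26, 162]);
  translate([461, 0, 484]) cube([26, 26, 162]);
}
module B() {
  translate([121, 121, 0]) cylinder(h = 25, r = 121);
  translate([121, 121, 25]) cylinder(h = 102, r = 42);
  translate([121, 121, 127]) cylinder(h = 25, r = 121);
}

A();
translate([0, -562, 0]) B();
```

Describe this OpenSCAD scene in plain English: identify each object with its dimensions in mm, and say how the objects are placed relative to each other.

A is a chair: 487×386 mm seat, 24 mm thick, top at z = 484 mm, on four 33 mm square corner legs flush with the seat edges. A 34 mm thick backrest slab spans the full seat width, extending 464 mm above the seat top, its back face flush with the seat's +y edge. Two armrests of 26×26 mm section run along each side from the seat's front edge to the front of the backrest, top faces 188 mm above the seat top and outer faces flush with the seat's x-edges; a 26×26 mm post under the front of each armrest stands on the seat at the front corner.

B is a spool: two coaxial disc flanges of radius 121 mm and thickness 25 mm, joined by a core cylinder of radius 42 mm and height 102 mm. The lower flange rests on z = 0 and the three cylinders share a vertical axis.

The spool is on the floor beside the chair on its −y side.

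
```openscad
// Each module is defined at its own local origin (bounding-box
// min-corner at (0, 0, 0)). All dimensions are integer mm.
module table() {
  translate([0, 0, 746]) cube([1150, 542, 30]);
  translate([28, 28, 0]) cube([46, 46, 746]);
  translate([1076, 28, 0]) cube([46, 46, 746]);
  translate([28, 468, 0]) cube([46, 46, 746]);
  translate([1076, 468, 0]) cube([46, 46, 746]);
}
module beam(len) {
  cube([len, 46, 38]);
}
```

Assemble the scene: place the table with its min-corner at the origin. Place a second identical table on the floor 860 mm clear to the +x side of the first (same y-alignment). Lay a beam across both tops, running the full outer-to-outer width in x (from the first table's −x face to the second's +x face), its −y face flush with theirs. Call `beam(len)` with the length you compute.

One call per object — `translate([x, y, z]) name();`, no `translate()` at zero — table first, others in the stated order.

table();
translate([2010, 0, 0]) table();
translate([0, 0, 776]) beam(3160);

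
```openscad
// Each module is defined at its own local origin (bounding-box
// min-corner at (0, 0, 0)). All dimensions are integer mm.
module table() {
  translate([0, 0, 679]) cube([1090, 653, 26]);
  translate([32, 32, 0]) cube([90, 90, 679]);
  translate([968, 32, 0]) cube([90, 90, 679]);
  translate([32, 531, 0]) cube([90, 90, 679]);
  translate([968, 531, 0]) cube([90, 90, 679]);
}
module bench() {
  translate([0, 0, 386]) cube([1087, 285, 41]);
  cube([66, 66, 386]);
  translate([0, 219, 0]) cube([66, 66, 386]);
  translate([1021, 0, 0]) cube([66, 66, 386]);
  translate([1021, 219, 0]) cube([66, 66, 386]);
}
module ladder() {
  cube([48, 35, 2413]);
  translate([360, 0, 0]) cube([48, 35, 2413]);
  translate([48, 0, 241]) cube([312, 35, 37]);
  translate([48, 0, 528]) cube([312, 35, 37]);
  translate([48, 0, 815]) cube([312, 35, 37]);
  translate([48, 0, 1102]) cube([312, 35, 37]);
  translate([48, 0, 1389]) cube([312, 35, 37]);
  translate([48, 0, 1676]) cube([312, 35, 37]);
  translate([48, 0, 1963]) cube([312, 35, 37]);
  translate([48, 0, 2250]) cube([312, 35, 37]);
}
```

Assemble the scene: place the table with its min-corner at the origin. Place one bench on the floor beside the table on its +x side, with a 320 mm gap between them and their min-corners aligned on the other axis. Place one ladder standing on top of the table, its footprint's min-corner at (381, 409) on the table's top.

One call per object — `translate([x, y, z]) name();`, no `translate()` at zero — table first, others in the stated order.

table();
translate([1410, 0, 0]) bench();
translate([381, 409, 705]) ladder();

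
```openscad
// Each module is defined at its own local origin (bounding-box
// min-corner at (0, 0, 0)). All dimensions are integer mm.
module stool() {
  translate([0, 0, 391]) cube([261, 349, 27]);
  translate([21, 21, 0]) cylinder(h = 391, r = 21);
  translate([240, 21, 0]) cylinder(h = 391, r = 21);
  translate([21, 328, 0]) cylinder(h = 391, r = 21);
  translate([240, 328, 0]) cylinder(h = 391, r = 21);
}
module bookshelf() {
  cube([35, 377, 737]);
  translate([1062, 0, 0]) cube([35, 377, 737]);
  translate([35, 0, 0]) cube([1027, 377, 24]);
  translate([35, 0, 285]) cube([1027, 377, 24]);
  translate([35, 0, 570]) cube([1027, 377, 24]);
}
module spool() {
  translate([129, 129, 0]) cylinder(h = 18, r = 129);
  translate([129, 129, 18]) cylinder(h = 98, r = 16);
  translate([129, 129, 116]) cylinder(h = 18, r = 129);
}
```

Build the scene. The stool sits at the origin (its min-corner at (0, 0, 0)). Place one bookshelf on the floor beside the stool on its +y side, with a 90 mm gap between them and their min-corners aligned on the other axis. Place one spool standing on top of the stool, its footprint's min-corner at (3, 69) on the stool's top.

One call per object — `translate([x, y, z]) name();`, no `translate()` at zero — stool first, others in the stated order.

stool();
translate([0, 439, 0]) bookshelf();
translate([3, 69, 418]) spool();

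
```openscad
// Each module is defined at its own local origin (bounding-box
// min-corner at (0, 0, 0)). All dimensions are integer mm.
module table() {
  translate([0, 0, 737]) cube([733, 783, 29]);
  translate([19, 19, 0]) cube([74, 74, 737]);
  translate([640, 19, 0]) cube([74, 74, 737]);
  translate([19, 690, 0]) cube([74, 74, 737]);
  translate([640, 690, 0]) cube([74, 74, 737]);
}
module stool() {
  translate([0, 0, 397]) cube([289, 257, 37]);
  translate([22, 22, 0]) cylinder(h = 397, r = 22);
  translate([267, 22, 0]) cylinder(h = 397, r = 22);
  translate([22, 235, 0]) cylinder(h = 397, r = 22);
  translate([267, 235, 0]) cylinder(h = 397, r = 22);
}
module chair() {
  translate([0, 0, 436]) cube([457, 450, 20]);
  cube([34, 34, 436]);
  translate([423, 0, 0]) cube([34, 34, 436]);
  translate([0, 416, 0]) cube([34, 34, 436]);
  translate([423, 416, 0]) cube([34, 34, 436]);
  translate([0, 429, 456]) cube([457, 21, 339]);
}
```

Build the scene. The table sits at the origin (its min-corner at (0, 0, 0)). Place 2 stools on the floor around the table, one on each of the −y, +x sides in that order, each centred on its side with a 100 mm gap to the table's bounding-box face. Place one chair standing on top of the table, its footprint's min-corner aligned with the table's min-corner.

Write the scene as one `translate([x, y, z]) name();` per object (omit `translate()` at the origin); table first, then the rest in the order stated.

table();
translate([222, -357, 0]) stool();
translate([833, 263, 0]) stool();
translate([0, 0, 766]) chair();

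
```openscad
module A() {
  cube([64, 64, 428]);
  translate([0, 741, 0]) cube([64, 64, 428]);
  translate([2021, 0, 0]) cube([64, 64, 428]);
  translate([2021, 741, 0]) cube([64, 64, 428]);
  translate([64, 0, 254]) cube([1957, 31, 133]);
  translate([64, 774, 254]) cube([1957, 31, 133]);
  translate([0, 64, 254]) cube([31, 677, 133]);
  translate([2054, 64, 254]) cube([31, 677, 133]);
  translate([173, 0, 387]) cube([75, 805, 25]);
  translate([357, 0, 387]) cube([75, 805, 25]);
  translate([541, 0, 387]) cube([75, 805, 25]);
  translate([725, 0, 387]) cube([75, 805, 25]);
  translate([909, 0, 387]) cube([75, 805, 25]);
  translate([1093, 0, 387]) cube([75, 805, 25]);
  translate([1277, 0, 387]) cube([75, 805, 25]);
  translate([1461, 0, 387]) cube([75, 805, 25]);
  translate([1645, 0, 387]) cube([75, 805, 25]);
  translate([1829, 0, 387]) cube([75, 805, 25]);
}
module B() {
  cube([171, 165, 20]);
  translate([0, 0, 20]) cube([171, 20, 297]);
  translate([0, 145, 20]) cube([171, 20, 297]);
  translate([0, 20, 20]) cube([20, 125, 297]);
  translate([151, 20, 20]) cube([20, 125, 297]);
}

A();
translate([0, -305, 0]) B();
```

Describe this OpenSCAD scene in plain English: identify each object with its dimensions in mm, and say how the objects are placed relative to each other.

A is a bed frame 2085 mm long (x) by 805 mm wide (y). Four 64×64 mm corner posts, 428 mm tall, at the corners of the footprint. Four rails of 31 mm thickness and 133 mm height run between adjacent posts with their undersides at z = 254 mm, their outer faces flush with the outside of the frame (the two x-running rails run between the posts' inner faces; the two y-running rails run between the posts' inner faces). 10 slats, each 75 mm wide (x) and 25 mm thick, lie across the top of the two x-running rails, running the full 805 mm width of the frame in y; the slats are evenly spaced along x between the inner faces of the end posts with equal gaps (rounded down to the nearest mm) at the −x end and between each pair — any rounding remainder accumulates at the +x end.

B is an open storage box with external size 171×165×317 mm and wall thickness 20 mm (the base is also 20 mm thick). The base covers the whole footprint; the four walls stand on the base, with the y-facing walls full-width and the x-facing walls fitting between their inner faces.

The open box is on the floor beside the bed frame on its −y side.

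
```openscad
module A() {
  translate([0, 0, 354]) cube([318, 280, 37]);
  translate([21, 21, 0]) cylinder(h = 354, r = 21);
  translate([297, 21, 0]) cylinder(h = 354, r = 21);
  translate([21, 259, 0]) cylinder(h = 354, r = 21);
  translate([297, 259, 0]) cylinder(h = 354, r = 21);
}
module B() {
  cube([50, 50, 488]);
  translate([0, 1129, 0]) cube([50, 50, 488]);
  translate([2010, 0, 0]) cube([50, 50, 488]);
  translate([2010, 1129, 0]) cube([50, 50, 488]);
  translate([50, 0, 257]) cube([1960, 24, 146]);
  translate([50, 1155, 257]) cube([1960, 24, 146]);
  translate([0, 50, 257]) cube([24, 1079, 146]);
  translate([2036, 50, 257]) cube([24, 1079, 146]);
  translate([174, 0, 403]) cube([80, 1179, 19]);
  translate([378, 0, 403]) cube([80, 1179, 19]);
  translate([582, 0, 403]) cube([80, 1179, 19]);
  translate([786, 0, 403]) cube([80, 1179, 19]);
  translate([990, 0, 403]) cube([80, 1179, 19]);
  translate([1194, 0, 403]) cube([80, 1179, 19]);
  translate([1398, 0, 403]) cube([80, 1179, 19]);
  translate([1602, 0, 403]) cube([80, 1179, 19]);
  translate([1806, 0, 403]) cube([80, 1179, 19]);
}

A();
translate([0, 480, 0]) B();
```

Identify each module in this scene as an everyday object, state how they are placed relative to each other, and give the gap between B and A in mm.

The bed frame's nearest face is 200 mm from the stool's +y face.

A is a stool. B is a bed frame. The bed frame is on the floor beside the stool on its +y side. The gap between the bed frame and the stool is 200 mm.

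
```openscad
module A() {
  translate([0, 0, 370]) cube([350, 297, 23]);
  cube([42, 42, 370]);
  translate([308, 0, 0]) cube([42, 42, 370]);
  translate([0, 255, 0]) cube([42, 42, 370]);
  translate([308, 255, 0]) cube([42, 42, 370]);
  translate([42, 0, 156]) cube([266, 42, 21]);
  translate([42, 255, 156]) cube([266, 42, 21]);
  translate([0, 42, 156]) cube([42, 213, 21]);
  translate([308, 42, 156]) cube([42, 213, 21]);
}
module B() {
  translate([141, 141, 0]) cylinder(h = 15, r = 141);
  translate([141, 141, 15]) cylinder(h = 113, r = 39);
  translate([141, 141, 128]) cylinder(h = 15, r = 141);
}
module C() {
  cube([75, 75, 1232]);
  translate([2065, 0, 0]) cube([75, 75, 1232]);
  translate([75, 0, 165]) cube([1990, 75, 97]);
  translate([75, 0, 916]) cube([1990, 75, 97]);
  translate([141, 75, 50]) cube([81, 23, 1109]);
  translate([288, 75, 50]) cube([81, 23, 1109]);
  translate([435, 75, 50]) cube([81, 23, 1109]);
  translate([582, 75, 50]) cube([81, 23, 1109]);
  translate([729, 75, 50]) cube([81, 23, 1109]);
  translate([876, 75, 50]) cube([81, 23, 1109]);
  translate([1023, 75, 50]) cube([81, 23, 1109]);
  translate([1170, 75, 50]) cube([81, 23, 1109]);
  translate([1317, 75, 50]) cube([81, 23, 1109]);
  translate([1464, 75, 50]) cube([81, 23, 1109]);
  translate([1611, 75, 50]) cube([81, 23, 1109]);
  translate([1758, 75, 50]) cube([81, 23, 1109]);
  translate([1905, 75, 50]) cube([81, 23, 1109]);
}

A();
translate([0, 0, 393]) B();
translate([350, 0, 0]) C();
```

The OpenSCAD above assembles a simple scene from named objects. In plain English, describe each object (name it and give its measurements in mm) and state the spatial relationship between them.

A is a simple wooden stool: a rectangular seat 350 mm (x) by 297 mm (y), 23 mm thick, top face at z = 393 mm, on four square legs, each 42×42 mm in cross-section. The legs rest on z = 0, each flush with a corner of the seat. Four stretchers, 42 mm wide and 21 mm tall, connect adjacent legs with their undersides at z = 156 mm, each running between the inner faces of the legs it joins and aligned with the legs' outer faces on the other axis.

B is a spool: two coaxial disc flanges of radius 141 mm and thickness 15 mm, joined by a core cylinder of radius 39 mm and height 113 mm. The lower flange rests on z = 0 and the three cylinders share a vertical axis.

C is a fence section. Two 75×75 mm posts, 1232 mm tall, stand on the floor with a clear span of 1990 mm between their inner faces. Two horizontal rails of 75×97 mm section span the gap between the posts with their undersides at z = 165 mm and z = 916 mm, flush with the posts' −y face. 13 pickets, each 81 mm wide, 23 mm thick and 1109 mm tall, are fixed to the +y face of the rails with their bottoms at z = 50 mm, evenly spaced across the span with equal gaps (rounded down to the nearest mm) at the −x end and between each pair — any rounding remainder accumulates at the +x end.

The spool is on top of the stool. The fence section is against the stool's +x side, with their −y faces flush.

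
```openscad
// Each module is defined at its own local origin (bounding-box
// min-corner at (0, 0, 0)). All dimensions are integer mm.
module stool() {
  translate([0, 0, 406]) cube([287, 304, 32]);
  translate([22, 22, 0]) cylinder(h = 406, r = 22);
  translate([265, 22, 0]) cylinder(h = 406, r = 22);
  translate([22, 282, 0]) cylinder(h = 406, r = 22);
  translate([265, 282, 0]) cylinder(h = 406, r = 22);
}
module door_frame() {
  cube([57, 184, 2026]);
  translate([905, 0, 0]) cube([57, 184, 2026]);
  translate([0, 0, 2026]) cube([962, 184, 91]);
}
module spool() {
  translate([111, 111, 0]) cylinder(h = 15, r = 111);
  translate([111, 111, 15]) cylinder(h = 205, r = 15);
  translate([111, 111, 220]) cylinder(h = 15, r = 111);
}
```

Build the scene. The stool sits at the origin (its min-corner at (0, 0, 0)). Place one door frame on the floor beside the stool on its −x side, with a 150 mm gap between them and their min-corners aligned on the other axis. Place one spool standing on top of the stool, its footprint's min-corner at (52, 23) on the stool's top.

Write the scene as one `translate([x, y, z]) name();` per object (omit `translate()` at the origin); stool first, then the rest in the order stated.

stool();
translate([-1112, 0, 0]) door_frame();
translate([52, 23, 438]) spool();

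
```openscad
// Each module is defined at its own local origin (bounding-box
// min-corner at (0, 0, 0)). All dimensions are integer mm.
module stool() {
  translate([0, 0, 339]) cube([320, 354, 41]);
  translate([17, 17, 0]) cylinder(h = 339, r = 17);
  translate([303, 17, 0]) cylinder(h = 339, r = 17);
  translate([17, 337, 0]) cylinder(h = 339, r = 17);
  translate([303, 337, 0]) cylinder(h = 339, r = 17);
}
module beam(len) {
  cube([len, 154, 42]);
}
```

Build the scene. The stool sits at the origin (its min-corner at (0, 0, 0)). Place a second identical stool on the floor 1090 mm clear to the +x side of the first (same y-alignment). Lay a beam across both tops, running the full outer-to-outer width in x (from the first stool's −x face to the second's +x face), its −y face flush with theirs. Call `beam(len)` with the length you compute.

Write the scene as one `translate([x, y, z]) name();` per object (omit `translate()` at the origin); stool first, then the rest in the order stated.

stool();
translate([1410, 0, 0]) stool();
translate([0, 0, 380]) beam(1730);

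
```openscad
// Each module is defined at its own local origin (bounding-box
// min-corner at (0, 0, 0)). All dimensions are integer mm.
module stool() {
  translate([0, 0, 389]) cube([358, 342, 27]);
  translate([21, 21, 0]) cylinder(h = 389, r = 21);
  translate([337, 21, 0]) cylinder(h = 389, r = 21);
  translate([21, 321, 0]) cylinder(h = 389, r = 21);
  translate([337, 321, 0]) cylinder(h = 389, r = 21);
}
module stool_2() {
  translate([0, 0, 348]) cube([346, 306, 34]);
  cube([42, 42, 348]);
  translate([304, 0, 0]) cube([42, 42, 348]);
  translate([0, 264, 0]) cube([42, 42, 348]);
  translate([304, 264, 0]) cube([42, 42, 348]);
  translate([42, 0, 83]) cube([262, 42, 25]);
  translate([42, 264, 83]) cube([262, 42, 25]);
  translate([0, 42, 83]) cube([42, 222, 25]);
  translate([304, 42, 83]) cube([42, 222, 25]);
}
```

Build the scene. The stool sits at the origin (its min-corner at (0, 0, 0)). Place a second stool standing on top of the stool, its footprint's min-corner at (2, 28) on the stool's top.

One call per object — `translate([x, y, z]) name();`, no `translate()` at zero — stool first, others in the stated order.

stool();
translate([2, 28, 416]) stool_2();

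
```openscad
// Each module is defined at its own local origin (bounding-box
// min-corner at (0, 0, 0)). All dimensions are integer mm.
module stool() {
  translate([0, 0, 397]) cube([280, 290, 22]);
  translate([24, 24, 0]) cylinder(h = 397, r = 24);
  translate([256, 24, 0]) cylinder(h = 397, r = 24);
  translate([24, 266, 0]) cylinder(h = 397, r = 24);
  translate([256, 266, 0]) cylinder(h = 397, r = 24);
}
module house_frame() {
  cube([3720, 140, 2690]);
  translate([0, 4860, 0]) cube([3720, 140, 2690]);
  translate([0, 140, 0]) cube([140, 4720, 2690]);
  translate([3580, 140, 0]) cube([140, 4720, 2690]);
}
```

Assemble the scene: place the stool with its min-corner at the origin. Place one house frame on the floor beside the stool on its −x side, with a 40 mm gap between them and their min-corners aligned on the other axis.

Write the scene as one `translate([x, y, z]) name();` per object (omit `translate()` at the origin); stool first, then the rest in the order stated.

stool();
translate([-3760, 0, 0]) house_frame();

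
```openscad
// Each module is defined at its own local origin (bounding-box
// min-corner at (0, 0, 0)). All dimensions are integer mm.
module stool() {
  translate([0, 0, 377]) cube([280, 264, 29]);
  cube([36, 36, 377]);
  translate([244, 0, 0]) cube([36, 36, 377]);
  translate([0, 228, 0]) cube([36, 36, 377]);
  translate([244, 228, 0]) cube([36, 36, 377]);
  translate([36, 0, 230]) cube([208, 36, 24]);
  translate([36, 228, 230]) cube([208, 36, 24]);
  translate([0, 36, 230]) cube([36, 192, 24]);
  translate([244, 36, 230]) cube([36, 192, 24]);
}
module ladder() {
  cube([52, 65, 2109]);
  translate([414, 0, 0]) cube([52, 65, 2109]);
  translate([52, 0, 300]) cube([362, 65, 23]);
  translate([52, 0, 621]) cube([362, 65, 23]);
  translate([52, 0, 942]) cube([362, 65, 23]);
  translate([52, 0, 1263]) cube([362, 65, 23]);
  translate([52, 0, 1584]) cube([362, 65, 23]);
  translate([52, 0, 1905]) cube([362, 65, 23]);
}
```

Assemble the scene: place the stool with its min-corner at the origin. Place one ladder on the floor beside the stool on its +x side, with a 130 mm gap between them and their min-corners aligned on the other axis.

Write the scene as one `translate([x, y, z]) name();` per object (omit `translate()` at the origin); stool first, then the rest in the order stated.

stool();
translate([410, 0, 0]) ladder();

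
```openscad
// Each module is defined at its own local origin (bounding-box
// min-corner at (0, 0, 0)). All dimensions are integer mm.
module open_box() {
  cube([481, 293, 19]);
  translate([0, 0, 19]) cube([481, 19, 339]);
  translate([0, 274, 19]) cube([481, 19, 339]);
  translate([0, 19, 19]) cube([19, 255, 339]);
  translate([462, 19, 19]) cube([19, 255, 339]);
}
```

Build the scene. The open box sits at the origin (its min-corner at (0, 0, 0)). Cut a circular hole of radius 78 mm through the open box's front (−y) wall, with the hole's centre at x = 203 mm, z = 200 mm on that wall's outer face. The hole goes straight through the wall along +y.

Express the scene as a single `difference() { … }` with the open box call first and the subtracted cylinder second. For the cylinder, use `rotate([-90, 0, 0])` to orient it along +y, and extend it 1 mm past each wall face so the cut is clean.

difference() {
  open_box();
  translate([203, -1, 200]) rotate([-90, 0, 0]) cylinder(h = 21, r = 78);
}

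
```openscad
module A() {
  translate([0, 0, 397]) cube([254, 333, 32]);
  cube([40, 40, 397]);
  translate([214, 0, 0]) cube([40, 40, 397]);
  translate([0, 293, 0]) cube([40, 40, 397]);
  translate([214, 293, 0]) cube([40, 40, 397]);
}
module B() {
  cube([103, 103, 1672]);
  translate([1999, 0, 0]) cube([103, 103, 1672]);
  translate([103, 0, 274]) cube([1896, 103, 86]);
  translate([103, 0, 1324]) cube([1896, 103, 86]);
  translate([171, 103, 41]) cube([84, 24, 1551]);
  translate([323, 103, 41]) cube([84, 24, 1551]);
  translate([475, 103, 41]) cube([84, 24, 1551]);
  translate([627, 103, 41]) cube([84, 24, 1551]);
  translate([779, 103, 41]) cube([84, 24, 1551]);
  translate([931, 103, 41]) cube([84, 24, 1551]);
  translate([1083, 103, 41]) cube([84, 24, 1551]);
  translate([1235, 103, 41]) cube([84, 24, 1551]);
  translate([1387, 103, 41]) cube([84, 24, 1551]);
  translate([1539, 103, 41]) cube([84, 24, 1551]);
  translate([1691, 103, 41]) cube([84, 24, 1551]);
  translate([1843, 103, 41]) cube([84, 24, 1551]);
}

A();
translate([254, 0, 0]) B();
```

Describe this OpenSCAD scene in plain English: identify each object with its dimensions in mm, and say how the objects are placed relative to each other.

A is a four-legged stool. The seat is a 254×333×32 mm slab whose top surface is at z = 429 mm; four square legs, each 40×40 mm in cross-section, run from the floor (z = 0) to the underside of the seat, each flush with a corner of the seat.

B is a fence section. Two 103×103 mm posts, 1672 mm tall, stand on the floor with a clear span of 1896 mm between their inner faces. Two horizontal rails of 103×86 mm section span the gap between the posts with their undersides at z = 274 mm and z = 1324 mm, flush with the posts' −y face. 12 pickets, each 84 mm wide, 24 mm thick and 1551 mm tall, are fixed to the +y face of the rails with their bottoms at z = 41 mm, evenly spaced across the span with equal gaps (rounded down to the nearest mm) at the −x end and between each pair — any rounding remainder accumulates at the +x end.

The fence section is against the stool's +x side, with their −y faces flush.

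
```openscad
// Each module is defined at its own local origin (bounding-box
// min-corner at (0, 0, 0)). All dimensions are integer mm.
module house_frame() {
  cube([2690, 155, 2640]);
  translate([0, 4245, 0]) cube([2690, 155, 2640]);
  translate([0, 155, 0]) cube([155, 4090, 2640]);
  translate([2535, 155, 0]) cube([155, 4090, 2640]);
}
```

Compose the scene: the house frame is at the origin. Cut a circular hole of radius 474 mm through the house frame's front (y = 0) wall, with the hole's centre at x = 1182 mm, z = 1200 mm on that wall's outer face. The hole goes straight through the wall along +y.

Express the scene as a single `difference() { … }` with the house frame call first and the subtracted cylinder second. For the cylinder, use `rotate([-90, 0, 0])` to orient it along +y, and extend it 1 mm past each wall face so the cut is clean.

difference() {
  house_frame();
  translate([1182, -1, 1200]) rotate([-90, 0, 0]) cylinder(h = 157, r = 474);
}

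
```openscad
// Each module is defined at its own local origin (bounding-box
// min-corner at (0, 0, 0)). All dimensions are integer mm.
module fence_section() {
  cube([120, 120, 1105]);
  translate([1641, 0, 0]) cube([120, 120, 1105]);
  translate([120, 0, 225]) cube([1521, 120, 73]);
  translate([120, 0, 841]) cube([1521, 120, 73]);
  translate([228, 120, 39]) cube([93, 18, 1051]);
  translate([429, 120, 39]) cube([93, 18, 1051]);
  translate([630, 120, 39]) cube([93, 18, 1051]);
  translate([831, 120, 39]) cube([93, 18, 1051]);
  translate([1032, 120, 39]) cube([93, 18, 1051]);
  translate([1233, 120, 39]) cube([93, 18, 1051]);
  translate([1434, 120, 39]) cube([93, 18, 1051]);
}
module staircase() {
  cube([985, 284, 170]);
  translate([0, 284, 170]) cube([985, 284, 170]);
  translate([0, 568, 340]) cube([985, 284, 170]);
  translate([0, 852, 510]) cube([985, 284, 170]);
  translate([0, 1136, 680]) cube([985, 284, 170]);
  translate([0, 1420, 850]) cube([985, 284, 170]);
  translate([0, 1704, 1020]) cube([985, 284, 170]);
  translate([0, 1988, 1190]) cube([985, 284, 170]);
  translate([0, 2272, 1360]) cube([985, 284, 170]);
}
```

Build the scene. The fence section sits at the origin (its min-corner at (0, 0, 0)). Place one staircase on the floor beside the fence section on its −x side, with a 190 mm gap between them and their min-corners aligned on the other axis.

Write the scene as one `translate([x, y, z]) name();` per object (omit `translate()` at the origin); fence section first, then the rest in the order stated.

fence_section();
translate([-1175, 0, 0]) staircase();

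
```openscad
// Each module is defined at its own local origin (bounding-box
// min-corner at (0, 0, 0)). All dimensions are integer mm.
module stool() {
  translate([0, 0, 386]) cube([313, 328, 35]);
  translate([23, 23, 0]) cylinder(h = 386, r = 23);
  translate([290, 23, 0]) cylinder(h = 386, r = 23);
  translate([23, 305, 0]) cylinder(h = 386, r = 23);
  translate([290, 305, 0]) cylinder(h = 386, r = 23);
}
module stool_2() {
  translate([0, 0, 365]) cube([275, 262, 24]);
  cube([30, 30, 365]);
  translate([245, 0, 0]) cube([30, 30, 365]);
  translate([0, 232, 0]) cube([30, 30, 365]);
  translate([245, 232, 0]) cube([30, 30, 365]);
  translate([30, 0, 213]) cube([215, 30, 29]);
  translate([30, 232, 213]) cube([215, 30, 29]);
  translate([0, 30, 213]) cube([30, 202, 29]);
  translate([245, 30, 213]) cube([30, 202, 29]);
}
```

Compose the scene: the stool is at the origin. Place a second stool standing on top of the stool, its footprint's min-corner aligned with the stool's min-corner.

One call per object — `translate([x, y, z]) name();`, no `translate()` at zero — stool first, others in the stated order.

stool();
translate([0, 0, 421]) stool_2();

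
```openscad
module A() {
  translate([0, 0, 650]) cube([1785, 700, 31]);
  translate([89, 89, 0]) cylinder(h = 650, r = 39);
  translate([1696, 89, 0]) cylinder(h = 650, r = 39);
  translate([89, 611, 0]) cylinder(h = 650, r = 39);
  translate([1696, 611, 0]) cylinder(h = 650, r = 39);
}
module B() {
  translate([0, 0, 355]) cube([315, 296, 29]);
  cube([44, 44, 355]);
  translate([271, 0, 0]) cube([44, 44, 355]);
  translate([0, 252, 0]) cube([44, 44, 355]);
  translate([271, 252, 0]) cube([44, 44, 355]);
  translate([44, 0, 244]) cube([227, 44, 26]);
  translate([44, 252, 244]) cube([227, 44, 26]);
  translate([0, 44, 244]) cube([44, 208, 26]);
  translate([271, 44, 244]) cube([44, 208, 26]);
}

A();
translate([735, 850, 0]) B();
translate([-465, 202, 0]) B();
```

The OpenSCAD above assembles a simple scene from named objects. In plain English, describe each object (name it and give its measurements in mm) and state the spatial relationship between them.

A is a table: top 1785 mm (x) × 700 mm (y), 31 mm thick, upper face at z = 681 mm, on four round legs of 78 mm diameter, each leg's bounding box inset 50 mm from the nearest pair of top edges, running from z = 0 to the bottom of the top.

B is a four-legged stool. The seat is a 315×296×29 mm slab whose top surface is at z = 384 mm; four square legs, each 44×44 mm in cross-section, run from the floor (z = 0) to the underside of the seat, each flush with a corner of the seat. Four stretchers, 44 mm wide and 26 mm tall, connect adjacent legs with their undersides at z = 244 mm, each running between the inner faces of the legs it joins and aligned with the legs' outer faces on the other axis.

Two stools sit around the table at the +y, −x sides.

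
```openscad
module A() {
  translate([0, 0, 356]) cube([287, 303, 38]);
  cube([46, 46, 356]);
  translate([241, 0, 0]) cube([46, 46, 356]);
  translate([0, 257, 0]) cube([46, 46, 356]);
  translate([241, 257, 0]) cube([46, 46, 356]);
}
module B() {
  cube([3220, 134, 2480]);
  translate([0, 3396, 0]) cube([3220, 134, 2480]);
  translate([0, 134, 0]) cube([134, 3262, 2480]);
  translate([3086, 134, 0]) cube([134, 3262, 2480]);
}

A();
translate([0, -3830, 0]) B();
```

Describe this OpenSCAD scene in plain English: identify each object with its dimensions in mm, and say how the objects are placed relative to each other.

A is a four-legged stool. The seat is a 287×303×38 mm slab whose top surface is at z = 394 mm; four square legs, each 46×46 mm in cross-section, run from the floor (z = 0) to the underside of the seat, each flush with a corner of the seat.

B is the wall frame of a small rectangular building: four walls, each 2480 mm tall and 134 mm thick, enclosing a footprint 3220 mm (x) by 3530 mm (y) outside-to-outside, with no floor or roof. The front and back walls (the −y and +y sides) span the full width; the two side walls fit between them.

The house frame is on the floor beside the stool on its −y side.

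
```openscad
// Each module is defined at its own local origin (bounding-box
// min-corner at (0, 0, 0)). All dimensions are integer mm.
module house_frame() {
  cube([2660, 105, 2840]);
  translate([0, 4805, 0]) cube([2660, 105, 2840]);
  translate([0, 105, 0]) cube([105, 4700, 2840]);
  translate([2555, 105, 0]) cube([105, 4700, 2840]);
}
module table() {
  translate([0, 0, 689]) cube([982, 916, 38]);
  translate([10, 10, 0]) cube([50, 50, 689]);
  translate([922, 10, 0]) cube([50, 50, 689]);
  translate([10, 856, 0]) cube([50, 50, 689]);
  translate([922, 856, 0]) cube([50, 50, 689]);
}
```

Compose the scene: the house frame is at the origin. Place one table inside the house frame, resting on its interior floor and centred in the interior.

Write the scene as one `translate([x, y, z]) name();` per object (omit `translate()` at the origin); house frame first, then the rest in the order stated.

house_frame();
translate([839, 1997, 0]) table();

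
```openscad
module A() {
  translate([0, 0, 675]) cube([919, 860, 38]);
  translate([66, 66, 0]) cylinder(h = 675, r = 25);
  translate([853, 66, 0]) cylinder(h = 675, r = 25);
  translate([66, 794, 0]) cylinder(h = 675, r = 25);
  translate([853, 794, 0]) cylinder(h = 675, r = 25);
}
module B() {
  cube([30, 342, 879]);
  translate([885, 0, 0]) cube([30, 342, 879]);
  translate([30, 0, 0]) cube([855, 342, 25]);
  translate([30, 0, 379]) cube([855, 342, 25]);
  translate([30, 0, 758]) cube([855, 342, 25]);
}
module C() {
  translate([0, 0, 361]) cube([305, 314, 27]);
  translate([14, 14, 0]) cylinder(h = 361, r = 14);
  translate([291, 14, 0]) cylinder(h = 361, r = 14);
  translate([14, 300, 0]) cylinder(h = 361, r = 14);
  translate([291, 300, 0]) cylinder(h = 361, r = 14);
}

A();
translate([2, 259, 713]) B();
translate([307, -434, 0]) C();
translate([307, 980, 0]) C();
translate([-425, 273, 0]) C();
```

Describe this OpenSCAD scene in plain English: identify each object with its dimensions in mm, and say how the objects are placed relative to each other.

A is a table: top 919 mm (x) × 860 mm (y), 38 mm thick, upper face at z = 713 mm, on four round legs of 50 mm diameter, each leg's bounding box inset 41 mm from the nearest pair of top edges, running from z = 0 to the bottom of the top.

B is a bookshelf 915 mm wide overall, 342 mm deep and 879 mm tall. The two sides are 30 mm thick vertical panels. 3 horizontal shelves of 25 mm thickness span between the inner faces of the sides; the lowest shelf sits on the floor and shelves are stacked with a clear vertical gap of 354 mm between each pair.

C is a four-legged stool. The seat is a 305×314×27 mm slab whose top surface is at z = 388 mm; four round legs, each 28 mm in diameter, run from the floor (z = 0) to the underside of the seat, each leg's axis is inset half a diameter from the nearest pair of seat edges (so the leg's bounding box is flush with the corner).

The bookshelf is on top of the table, centred. Three stools sit around the table at the −y, +y, −x sides.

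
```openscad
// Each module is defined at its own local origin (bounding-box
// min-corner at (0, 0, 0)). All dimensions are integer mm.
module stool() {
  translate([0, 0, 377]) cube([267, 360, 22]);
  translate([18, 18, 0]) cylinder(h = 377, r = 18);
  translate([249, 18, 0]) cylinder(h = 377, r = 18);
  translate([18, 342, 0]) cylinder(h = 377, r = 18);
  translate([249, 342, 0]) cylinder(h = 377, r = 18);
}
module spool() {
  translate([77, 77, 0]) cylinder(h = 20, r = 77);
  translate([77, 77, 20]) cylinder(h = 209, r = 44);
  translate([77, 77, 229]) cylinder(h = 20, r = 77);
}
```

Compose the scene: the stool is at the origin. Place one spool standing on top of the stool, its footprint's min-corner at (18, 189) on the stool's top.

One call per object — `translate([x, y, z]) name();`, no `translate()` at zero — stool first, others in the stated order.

stool();
translate([18, 189, 399]) spool();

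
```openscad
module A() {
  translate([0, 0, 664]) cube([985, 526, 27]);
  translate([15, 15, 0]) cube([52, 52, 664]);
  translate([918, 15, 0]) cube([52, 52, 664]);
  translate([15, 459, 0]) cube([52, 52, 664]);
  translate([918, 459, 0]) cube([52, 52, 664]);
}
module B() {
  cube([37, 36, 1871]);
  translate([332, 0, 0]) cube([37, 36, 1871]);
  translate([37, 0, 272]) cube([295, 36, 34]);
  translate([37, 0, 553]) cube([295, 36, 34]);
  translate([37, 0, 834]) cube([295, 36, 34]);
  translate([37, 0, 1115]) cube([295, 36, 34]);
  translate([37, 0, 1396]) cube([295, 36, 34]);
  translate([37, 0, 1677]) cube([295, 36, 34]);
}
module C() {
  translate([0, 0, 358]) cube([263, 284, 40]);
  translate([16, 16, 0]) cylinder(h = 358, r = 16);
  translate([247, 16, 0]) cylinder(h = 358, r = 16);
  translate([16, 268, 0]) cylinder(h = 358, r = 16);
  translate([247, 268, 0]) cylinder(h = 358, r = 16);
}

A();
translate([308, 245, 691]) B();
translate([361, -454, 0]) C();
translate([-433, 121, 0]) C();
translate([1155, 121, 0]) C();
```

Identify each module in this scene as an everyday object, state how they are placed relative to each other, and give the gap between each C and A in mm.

A is a table. B is a ladder. C is a stool. The ladder is on top of the table, centred. Three stools sit around the table at the −y, −x, +x sides. The gap between each stool and the table is 170 mm.

Each stool's nearest face is 170 mm from the table's bounding box.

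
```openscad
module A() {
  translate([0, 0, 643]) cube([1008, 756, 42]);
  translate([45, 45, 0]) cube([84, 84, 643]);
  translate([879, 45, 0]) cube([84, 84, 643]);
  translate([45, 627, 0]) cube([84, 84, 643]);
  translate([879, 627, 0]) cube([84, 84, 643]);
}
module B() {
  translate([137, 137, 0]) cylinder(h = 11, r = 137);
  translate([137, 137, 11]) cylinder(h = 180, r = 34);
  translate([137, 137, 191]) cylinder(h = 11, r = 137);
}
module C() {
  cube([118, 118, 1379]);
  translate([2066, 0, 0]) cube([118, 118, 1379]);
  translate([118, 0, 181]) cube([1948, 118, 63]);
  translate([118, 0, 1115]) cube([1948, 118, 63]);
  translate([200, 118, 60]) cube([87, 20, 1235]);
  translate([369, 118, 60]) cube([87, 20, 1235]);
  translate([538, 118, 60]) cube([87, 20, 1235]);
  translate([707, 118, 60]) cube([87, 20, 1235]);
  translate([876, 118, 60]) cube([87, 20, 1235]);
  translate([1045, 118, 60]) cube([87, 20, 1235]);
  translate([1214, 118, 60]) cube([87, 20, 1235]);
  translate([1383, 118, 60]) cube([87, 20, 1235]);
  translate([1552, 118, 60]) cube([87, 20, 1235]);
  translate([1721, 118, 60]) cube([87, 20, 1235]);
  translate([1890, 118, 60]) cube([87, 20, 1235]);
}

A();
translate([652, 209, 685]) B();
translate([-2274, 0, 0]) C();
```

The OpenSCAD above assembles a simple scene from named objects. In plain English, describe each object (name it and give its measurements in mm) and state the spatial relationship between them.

A is a rectangular dining table. The top is 1008×756×42 mm with its upper surface at z = 685 mm. It stands on four 84×84 mm square legs, each inset 45 mm from the nearest pair of top edges, running from the floor to the underside of the top.

B is a spool: two coaxial disc flanges of radius 137 mm and thickness 11 mm, joined by a core cylinder of radius 34 mm and height 180 mm. The lower flange rests on z = 0 and the three cylinders share a vertical axis.

C is a fence section. Two 118×118 mm posts, 1379 mm tall, stand on the floor with a clear span of 1948 mm between their inner faces. Two horizontal rails of 118×63 mm section span the gap between the posts with their undersides at z = 181 mm and z = 1115 mm, flush with the posts' −y face. 11 pickets, each 87 mm wide, 20 mm thick and 1235 mm tall, are fixed to the +y face of the rails with their bottoms at z = 60 mm, evenly spaced across the span with equal gaps (rounded down to the nearest mm) at the −x end and between each pair — any rounding remainder accumulates at the +x end.

The spool is on top of the table. The fence section is on the floor beside the table on its −x side.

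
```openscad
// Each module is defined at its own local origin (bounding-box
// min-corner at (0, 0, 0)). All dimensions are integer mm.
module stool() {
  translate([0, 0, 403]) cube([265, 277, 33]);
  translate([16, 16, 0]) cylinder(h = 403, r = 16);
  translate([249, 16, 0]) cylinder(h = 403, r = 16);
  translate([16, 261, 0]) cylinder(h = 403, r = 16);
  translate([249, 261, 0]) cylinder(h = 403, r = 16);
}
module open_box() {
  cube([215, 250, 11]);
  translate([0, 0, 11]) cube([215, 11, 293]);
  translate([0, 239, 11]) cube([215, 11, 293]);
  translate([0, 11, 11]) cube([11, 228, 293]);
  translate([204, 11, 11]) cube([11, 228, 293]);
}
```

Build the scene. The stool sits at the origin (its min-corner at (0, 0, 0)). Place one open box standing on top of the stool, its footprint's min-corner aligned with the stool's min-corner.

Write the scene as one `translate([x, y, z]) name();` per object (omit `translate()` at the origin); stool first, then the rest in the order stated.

stool();
translate([0, 0, 436]) open_box();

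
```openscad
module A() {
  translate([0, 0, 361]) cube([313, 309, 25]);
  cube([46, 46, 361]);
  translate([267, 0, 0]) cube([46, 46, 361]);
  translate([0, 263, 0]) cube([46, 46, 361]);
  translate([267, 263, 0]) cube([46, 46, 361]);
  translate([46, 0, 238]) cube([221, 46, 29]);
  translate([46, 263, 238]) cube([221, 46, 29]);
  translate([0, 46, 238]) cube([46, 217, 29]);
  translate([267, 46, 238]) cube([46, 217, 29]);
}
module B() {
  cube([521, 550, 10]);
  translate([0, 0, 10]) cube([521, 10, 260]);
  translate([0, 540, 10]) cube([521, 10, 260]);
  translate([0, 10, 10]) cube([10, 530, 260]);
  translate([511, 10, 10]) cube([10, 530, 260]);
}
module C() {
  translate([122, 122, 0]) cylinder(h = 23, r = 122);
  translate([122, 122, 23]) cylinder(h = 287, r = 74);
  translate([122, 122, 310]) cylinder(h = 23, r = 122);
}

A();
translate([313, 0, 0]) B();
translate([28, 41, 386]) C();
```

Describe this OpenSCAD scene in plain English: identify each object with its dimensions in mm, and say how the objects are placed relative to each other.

A is a simple wooden stool: a rectangular seat 313 mm (x) by 309 mm (y), 25 mm thick, top face at z = 386 mm, on four square legs, each 46×46 mm in cross-section. The legs rest on z = 0, each flush with a corner of the seat. Four stretchers, 46 mm wide and 29 mm tall, connect adjacent legs with their undersides at z = 238 mm, each running between the inner faces of the legs it joins and aligned with the legs' outer faces on the other axis.

B is an open-topped rectangular box: outside dimensions 521×550×270 mm, with a uniform wall and base thickness of 10 mm. The base is a full 521×550 slab on the floor; four walls sit on top of the base. The front and back walls (the −y and +y sides) span the full width; the two side walls fit between them.

C is a spool: two coaxial disc flanges of radius 122 mm and thickness 23 mm, joined by a core cylinder of radius 74 mm and height 287 mm. The lower flange rests on z = 0 and the three cylinders share a vertical axis.

The open box is against the stool's +x side, with their −y faces flush. The spool is on top of the stool.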